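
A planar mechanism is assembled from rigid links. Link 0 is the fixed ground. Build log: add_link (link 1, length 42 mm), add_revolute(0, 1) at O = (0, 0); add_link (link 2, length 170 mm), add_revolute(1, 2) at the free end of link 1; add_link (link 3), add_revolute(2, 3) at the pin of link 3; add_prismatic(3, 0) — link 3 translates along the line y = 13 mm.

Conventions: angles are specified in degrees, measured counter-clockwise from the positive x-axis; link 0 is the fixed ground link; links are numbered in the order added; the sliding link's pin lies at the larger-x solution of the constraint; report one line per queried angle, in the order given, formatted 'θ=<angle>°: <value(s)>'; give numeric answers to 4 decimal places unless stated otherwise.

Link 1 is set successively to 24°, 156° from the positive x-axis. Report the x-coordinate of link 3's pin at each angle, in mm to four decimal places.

geometry: r = 42 mm, L = 170 mm, e = 13 mm
θ=24°: crank pin P = (r cos θ, r sin θ) = (38.368909, 17.082939)
θ=24°: h = r sin θ − e = 17.082939 − 13 = 4.082939
θ=24°: x = r cos θ + √(L² − h²) = 38.368909 + 169.950962 = 208.319872
θ=156°: crank pin P = (r cos θ, r sin θ) = (-38.368909, 17.082939)
θ=156°: h = r sin θ − e = 17.082939 − 13 = 4.082939
θ=156°: x = r cos θ + √(L² − h²) = -38.368909 + 169.950962 = 131.582053

θ=24°: 208.3199
θ=156°: 131.5821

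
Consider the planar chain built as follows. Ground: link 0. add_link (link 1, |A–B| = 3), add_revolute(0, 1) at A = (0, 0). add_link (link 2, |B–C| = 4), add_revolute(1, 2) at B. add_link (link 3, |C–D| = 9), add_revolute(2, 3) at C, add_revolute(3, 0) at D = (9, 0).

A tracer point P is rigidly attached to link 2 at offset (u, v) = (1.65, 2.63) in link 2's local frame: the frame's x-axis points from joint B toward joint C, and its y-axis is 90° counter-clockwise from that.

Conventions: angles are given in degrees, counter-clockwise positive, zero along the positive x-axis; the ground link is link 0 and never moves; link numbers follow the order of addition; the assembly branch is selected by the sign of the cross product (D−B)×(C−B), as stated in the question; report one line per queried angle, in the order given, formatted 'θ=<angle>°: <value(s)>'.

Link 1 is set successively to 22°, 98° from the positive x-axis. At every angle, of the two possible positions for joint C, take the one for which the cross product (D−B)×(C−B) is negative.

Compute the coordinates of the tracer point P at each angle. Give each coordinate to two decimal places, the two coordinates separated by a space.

A=(0,0), D=(9.00,0)
θ=22°: B = A + 3.00·(cos22°, sin22°) = (2.7816, 1.1238)
θ=22°: |BD| = 6.3192
θ=22°: circle(B,4.00) ∩ circle(D,9.00): a=-1.9835, h=3.4736
θ=22°:   candidates: C₊=(1.4474,4.8948) cross=21.950; C₋=(0.2119,-1.9416) cross=-21.950
θ=22°:   branch - wants cross < 0 → take C=(0.2119,-1.9416) (cross=-21.950)
θ=22°: ex = (C−B)/|BC| = (-0.6424,-0.7664); ey = (0.7664,-0.6424)
θ=22°: P = B + 1.65·ex + 2.63·ey = (3.7371,-1.8302)
θ=98°: B = A + 3.00·(cos98°, sin98°) = (-0.4175, 2.9708)
θ=98°: |BD| = 9.8750
θ=98°: circle(B,4.00) ∩ circle(D,9.00): a=1.6463, h=3.6455
θ=98°:   candidates: C₊=(2.2493,5.9521) cross=35.999; C₋=(0.0558,-1.0011) cross=-35.999
θ=98°:   branch - wants cross < 0 → take C=(0.0558,-1.0011) (cross=-35.999)
θ=98°: ex = (C−B)/|BC| = (0.1183,-0.9930); ey = (0.9930,0.1183)
θ=98°: P = B + 1.65·ex + 2.63·ey = (2.3893,1.6436)

θ=22°: 3.74 -1.83
θ=98°: 2.39 1.64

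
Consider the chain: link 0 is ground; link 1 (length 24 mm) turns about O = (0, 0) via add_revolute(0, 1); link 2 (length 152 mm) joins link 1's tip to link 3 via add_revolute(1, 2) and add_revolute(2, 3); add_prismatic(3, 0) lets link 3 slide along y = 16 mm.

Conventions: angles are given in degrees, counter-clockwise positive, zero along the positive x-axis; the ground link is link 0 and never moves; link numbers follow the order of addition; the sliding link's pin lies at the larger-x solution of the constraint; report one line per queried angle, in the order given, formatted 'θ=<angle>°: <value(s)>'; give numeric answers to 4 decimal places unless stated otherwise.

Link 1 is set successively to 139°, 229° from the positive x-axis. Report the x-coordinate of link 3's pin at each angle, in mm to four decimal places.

geometry: r = 24 mm, L = 152 mm, e = 16 mm
θ=139°: crank pin P = (r cos θ, r sin θ) = (-18.113030, 15.745417)
θ=139°: h = r sin θ − e = 15.745417 − 16 = -0.254583
θ=139°: x = r cos θ + √(L² − h²) = -18.113030 + 151.999787 = 133.886757
θ=229°: crank pin P = (r cos θ, r sin θ) = (-15.745417, -18.113030)
θ=229°: h = r sin θ − e = -18.113030 − 16 = -34.113030
θ=229°: x = r cos θ + √(L² − h²) = -15.745417 + 148.122588 = 132.377172

θ=139°: 133.8868
θ=229°: 132.3772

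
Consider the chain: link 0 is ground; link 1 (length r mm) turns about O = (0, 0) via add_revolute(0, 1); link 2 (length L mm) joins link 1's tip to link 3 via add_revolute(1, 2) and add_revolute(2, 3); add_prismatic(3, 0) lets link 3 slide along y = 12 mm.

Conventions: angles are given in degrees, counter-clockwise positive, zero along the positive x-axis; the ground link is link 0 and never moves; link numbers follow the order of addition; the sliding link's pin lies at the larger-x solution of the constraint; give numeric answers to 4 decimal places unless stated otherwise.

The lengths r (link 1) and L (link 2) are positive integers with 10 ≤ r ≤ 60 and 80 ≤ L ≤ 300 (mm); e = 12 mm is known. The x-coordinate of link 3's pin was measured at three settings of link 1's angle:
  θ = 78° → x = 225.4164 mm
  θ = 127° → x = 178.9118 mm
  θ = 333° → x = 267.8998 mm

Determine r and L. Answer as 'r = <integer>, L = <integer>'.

constraint per measurement: (x − r cos θ)² + (r sin θ − e)² = L²
subtracting the θ₁ and θ₂ equations cancels the r² and L² terms:
r = (x₁² − x₂²) / (2[(x₁cos θ₁ + e sin θ₁) − (x₂cos θ₂ + e sin θ₂)]) = 60.0000 → r = 60
L² = (x₁ − r cos θ₁)² + (r sin θ₁ − e)² = 47524.0163 → L = 218.0000 → L = 218
check at θ₃=333°: x = 267.8998 (printed 267.8998) ✓

r = 60, L = 218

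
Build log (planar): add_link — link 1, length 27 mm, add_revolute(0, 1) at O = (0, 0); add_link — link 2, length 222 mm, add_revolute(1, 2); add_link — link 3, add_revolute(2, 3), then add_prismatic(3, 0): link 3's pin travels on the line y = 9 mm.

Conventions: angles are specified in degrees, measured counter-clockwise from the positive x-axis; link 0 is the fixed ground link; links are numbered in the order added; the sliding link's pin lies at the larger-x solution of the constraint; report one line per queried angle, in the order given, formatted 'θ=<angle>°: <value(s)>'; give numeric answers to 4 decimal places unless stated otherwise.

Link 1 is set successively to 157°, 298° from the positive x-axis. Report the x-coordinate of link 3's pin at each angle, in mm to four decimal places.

geometry: r = 27 mm, L = 222 mm, e = 9 mm
θ=157°: crank pin P = (r cos θ, r sin θ) = (-24.853631, 10.549740)
θ=157°: h = r sin θ − e = 10.549740 − 9 = 1.549740
θ=157°: x = r cos θ + √(L² − h²) = -24.853631 + 221.994591 = 197.140960
θ=298°: crank pin P = (r cos θ, r sin θ) = (12.675732, -23.839585)
θ=298°: h = r sin θ − e = -23.839585 − 9 = -32.839585
θ=298°: x = r cos θ + √(L² − h²) = 12.675732 + 219.557650 = 232.233382

θ=157°: 197.1410
θ=298°: 232.2334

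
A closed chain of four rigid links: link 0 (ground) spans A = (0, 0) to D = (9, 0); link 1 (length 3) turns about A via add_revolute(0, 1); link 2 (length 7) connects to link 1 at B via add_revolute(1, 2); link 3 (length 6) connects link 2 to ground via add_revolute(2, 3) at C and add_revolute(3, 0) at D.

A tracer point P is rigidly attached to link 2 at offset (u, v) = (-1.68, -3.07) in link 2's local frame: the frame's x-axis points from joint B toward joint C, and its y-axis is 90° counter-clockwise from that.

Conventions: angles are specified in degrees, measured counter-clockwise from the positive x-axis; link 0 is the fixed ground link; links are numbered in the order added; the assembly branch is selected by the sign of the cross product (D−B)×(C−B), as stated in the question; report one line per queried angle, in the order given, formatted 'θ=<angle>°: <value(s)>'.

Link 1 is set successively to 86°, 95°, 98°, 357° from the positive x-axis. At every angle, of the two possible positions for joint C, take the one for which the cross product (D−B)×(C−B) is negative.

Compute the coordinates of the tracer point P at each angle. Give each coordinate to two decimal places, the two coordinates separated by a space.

A=(0,0), D=(9.00,0)
θ=86°: B = A + 3.00·(cos86°, sin86°) = (0.2093, 2.9927)
θ=86°: |BD| = 9.2862
θ=86°: circle(B,7.00) ∩ circle(D,6.00): a=5.3431, h=4.5224
θ=86°:   candidates: C₊=(6.7247,5.5518) cross=41.995; C₋=(3.8098,-3.0103) cross=-41.995
θ=86°:   branch - wants cross < 0 → take C=(3.8098,-3.0103) (cross=-41.995)
θ=86°: ex = (C−B)/|BC| = (0.5144,-0.8576); ey = (0.8576,0.5144)
θ=86°: P = B + -1.68·ex + -3.07·ey = (-3.2876,2.8543)
θ=95°: B = A + 3.00·(cos95°, sin95°) = (-0.2615, 2.9886)
θ=95°: |BD| = 9.7317
θ=95°: circle(B,7.00) ∩ circle(D,6.00): a=5.5338, h=4.2869
θ=95°:   candidates: C₊=(6.3214,5.3689) cross=41.719; C₋=(3.6884,-2.7905) cross=-41.719
θ=95°:   branch - wants cross < 0 → take C=(3.6884,-2.7905) (cross=-41.719)
θ=95°: ex = (C−B)/|BC| = (0.5643,-0.8256); ey = (0.8256,0.5643)
θ=95°: P = B + -1.68·ex + -3.07·ey = (-3.7440,2.6433)
θ=98°: B = A + 3.00·(cos98°, sin98°) = (-0.4175, 2.9708)
θ=98°: |BD| = 9.8750
θ=98°: circle(B,7.00) ∩ circle(D,6.00): a=5.5957, h=4.2057
θ=98°:   candidates: C₊=(6.1842,5.2982) cross=41.531; C₋=(3.6537,-2.7235) cross=-41.531
θ=98°:   branch - wants cross < 0 → take C=(3.6537,-2.7235) (cross=-41.531)
θ=98°: ex = (C−B)/|BC| = (0.5816,-0.8135); ey = (0.8135,0.5816)
θ=98°: P = B + -1.68·ex + -3.07·ey = (-3.8920,2.5519)
θ=357°: B = A + 3.00·(cos357°, sin357°) = (2.9959, -0.1570)
θ=357°: |BD| = 6.0062
θ=357°: circle(B,7.00) ∩ circle(D,6.00): a=4.0853, h=5.6842
θ=357°:   candidates: C₊=(6.9312,5.6321) cross=34.140; C₋=(7.2284,-5.7325) cross=-34.140
θ=357°:   branch - wants cross < 0 → take C=(7.2284,-5.7325) (cross=-34.140)
θ=357°: ex = (C−B)/|BC| = (0.6046,-0.7965); ey = (0.7965,0.6046)
θ=357°: P = B + -1.68·ex + -3.07·ey = (-0.4652,-0.6751)

θ=86°: -3.29 2.85
θ=95°: -3.74 2.64
θ=98°: -3.89 2.55
θ=357°: -0.47 -0.68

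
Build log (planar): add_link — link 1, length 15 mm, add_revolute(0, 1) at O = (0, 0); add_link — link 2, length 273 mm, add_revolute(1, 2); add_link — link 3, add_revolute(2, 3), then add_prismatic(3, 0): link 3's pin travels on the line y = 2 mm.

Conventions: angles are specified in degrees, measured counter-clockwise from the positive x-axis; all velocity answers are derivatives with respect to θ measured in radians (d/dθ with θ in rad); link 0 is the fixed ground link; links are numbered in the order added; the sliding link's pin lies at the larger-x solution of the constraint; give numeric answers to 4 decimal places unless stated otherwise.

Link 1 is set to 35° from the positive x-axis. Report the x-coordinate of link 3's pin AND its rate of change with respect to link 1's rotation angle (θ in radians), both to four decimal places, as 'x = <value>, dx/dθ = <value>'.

geometry: r = 15 mm, L = 273 mm, e = 2 mm
crank pin P = (r cos θ, r sin θ) = (12.287281, 8.603647)
h = r sin θ − e = 8.603647 − 2 = 6.603647
x = r cos θ + √(L² − h²) = 12.287281 + 272.920120 = 285.207401
dx/dθ = −r sin θ − h·r cos θ/√(L² − h²) (θ in radians; h = 6.603647) = -8.900953

x = 285.2074, dx/dθ = -8.9010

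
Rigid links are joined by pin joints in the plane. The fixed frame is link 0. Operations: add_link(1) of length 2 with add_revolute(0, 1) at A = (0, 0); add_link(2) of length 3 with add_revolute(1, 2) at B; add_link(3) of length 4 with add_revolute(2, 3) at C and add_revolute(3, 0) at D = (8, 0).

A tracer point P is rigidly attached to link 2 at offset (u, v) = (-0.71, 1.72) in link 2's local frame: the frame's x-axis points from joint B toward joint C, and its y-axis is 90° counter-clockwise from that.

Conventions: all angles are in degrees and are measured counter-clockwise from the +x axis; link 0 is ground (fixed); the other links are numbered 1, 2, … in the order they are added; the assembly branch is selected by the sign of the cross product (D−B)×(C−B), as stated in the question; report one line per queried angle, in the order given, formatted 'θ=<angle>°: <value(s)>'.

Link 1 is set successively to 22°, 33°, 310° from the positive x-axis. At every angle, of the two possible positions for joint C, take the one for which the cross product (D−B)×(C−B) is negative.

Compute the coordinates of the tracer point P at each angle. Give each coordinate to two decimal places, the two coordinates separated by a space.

A=(0,0), D=(8.00,0)
θ=22°: B = A + 2.00·(cos22°, sin22°) = (1.8544, 0.7492)
θ=22°: |BD| = 6.1911
θ=22°: circle(B,3.00) ∩ circle(D,4.00): a=2.5302, h=1.6118
θ=22°:   candidates: C₊=(4.5611,2.0430) cross=9.979; C₋=(4.1710,-1.1569) cross=-9.979
θ=22°:   branch - wants cross < 0 → take C=(4.1710,-1.1569) (cross=-9.979)
θ=22°: ex = (C−B)/|BC| = (0.7722,-0.6354); ey = (0.6354,0.7722)
θ=22°: P = B + -0.71·ex + 1.72·ey = (2.3990,2.5285)
θ=33°: B = A + 2.00·(cos33°, sin33°) = (1.6773, 1.0893)
θ=33°: |BD| = 6.4158
θ=33°: circle(B,3.00) ∩ circle(D,4.00): a=2.6624, h=1.3827
θ=33°:   candidates: C₊=(4.5358,1.9999) cross=8.871; C₋=(4.0663,-0.7253) cross=-8.871
θ=33°:   branch - wants cross < 0 → take C=(4.0663,-0.7253) (cross=-8.871)
θ=33°: ex = (C−B)/|BC| = (0.7963,-0.6049); ey = (0.6049,0.7963)
θ=33°: P = B + -0.71·ex + 1.72·ey = (2.1523,2.8884)
θ=310°: B = A + 2.00·(cos310°, sin310°) = (1.2856, -1.5321)
θ=310°: |BD| = 6.8870
θ=310°: circle(B,3.00) ∩ circle(D,4.00): a=2.9353, h=0.6197
θ=310°:   candidates: C₊=(4.0095,-0.2749) cross=4.268; C₋=(4.2852,-1.4833) cross=-4.268
θ=310°:   branch - wants cross < 0 → take C=(4.2852,-1.4833) (cross=-4.268)
θ=310°: ex = (C−B)/|BC| = (0.9999,0.0163); ey = (-0.0163,0.9999)
θ=310°: P = B + -0.71·ex + 1.72·ey = (0.5477,0.1761)

θ=22°: 2.40 2.53
θ=33°: 2.15 2.89
θ=310°: 0.55 0.18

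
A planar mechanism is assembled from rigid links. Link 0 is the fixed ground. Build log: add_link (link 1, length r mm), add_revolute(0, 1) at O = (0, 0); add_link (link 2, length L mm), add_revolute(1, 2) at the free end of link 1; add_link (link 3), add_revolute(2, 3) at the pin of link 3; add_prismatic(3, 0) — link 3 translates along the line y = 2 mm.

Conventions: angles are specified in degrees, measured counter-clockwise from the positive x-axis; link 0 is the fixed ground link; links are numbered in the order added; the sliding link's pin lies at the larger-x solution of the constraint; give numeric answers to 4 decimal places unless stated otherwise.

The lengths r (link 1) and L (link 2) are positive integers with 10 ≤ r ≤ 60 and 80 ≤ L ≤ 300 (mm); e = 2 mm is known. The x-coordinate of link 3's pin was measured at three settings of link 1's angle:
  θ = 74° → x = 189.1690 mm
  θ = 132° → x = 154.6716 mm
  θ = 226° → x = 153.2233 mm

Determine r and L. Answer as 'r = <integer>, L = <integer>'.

constraint per measurement: (x − r cos θ)² + (r sin θ − e)² = L²
subtracting the θ₁ and θ₂ equations cancels the r² and L² terms:
r = (x₁² − x₂²) / (2[(x₁cos θ₁ + e sin θ₁) − (x₂cos θ₂ + e sin θ₂)]) = 38.0000 → r = 38
L² = (x₁ − r cos θ₁)² + (r sin θ₁ − e)² = 33124.0035 → L = 182.0000 → L = 182
check at θ₃=226°: x = 153.2233 (printed 153.2233) ✓

r = 38, L = 182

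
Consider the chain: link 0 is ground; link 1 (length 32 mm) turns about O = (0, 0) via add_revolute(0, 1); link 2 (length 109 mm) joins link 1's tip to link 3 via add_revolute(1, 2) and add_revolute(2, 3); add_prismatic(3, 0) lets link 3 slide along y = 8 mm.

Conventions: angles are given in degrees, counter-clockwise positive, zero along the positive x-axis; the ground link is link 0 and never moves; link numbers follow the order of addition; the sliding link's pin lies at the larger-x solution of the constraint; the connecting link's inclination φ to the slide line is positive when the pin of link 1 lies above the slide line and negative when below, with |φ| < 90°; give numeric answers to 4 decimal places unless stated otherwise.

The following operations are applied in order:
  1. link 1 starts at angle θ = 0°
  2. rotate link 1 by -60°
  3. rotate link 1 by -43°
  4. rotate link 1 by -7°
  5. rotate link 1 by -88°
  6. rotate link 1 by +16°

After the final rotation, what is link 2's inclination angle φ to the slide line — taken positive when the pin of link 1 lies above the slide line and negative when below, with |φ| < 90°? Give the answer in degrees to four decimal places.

geometry: r = 32 mm, L = 109 mm, e = 8 mm; θ starts at 0°
rotate link 1 by -60°: θ ← 0° -60° = -60°
rotate link 1 by -43°: θ ← -60° -43° = -103°
rotate link 1 by -7°: θ ← -103° -7° = -110°
rotate link 1 by -88°: θ ← -110° -88° = -198°
rotate link 1 by +16°: θ ← -198° +16° = -182°
h = r sin θ − e = 1.116784 − 8 = -6.883216
sin φ = h / L = -6.883216 / 109 = -0.06314877
φ = arcsin(-0.06314877) = -3.620567°

-3.6206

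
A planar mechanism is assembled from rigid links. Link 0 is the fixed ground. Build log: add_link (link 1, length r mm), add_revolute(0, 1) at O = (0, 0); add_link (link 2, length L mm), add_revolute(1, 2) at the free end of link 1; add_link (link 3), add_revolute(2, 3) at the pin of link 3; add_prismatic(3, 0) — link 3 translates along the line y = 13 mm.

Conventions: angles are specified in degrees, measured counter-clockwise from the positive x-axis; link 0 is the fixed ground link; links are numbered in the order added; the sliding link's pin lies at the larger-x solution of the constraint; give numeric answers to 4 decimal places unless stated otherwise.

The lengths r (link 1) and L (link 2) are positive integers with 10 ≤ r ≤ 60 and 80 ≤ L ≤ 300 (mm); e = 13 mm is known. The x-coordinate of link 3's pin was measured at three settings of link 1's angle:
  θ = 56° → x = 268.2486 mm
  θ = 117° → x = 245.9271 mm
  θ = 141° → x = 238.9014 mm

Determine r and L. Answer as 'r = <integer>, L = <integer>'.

constraint per measurement: (x − r cos θ)² + (r sin θ − e)² = L²
subtracting the θ₁ and θ₂ equations cancels the r² and L² terms:
r = (x₁² − x₂²) / (2[(x₁cos θ₁ + e sin θ₁) − (x₂cos θ₂ + e sin θ₂)]) = 21.9999 → r = 22
L² = (x₁ − r cos θ₁)² + (r sin θ₁ − e)² = 65535.9825 → L = 256.0000 → L = 256
check at θ₃=141°: x = 238.9014 (printed 238.9014) ✓

r = 22, L = 256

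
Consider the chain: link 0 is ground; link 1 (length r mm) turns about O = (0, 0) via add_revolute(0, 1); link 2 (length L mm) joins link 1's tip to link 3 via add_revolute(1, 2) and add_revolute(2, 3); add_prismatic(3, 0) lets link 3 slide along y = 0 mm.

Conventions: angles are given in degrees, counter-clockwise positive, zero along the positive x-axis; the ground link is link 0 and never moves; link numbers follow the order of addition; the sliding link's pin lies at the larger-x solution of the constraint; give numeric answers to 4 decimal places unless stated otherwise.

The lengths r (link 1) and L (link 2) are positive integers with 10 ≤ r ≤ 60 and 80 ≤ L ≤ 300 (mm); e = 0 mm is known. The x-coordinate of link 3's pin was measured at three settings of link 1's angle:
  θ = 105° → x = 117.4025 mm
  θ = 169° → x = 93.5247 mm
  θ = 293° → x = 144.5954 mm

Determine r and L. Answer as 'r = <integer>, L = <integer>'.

constraint per measurement: (x − r cos θ)² + (r sin θ − e)² = L²
subtracting the θ₁ and θ₂ equations cancels the r² and L² terms:
r = (x₁² − x₂²) / (2[(x₁cos θ₁ + e sin θ₁) − (x₂cos θ₂ + e sin θ₂)]) = 41.0000 → r = 41
L² = (x₁ − r cos θ₁)² + (r sin θ₁ − e)² = 17955.9992 → L = 134.0000 → L = 134
check at θ₃=293°: x = 144.5954 (printed 144.5954) ✓

r = 41, L = 134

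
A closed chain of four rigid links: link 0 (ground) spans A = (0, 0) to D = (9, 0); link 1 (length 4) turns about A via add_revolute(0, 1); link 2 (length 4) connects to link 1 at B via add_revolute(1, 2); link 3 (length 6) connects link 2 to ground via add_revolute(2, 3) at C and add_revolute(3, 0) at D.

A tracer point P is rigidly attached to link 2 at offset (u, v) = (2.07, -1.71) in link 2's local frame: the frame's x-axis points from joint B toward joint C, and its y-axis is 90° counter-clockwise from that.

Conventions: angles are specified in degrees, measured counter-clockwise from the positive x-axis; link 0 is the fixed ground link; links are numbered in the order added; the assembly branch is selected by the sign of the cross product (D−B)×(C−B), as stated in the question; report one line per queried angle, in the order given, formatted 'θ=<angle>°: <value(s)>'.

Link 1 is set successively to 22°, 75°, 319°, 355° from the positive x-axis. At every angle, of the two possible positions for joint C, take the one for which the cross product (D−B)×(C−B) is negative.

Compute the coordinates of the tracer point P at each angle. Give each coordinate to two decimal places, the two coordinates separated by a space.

A=(0,0), D=(9.00,0)
θ=22°: B = A + 4.00·(cos22°, sin22°) = (3.7087, 1.4984)
θ=22°: |BD| = 5.4993
θ=22°: circle(B,4.00) ∩ circle(D,6.00): a=0.9313, h=3.8901
θ=22°:   candidates: C₊=(5.6647,4.9876) cross=21.393; C₋=(3.5448,-2.4982) cross=-21.393
θ=22°:   branch - wants cross < 0 → take C=(3.5448,-2.4982) (cross=-21.393)
θ=22°: ex = (C−B)/|BC| = (-0.0410,-0.9992); ey = (0.9992,-0.0410)
θ=22°: P = B + 2.07·ex + -1.71·ey = (1.9153,-0.4998)
θ=75°: B = A + 4.00·(cos75°, sin75°) = (1.0353, 3.8637)
θ=75°: |BD| = 8.8524
θ=75°: circle(B,4.00) ∩ circle(D,6.00): a=3.2966, h=2.2655
θ=75°:   candidates: C₊=(4.9901,4.4633) cross=20.055; C₋=(3.0125,0.3865) cross=-20.055
θ=75°:   branch - wants cross < 0 → take C=(3.0125,0.3865) (cross=-20.055)
θ=75°: ex = (C−B)/|BC| = (0.4943,-0.8693); ey = (0.8693,0.4943)
θ=75°: P = B + 2.07·ex + -1.71·ey = (0.5720,1.2190)
θ=319°: B = A + 4.00·(cos319°, sin319°) = (3.0188, -2.6242)
θ=319°: |BD| = 6.5315
θ=319°: circle(B,4.00) ∩ circle(D,6.00): a=1.7347, h=3.6043
θ=319°:   candidates: C₊=(3.1593,1.3733) cross=23.541; C₋=(6.0555,-5.2278) cross=-23.541
θ=319°:   branch - wants cross < 0 → take C=(6.0555,-5.2278) (cross=-23.541)
θ=319°: ex = (C−B)/|BC| = (0.7592,-0.6509); ey = (0.6509,0.7592)
θ=319°: P = B + 2.07·ex + -1.71·ey = (3.4773,-5.2698)
θ=355°: B = A + 4.00·(cos355°, sin355°) = (3.9848, -0.3486)
θ=355°: |BD| = 5.0273
θ=355°: circle(B,4.00) ∩ circle(D,6.00): a=0.5245, h=3.9655
θ=355°:   candidates: C₊=(4.2331,3.6437) cross=19.936; C₋=(4.7830,-4.2682) cross=-19.936
θ=355°:   branch - wants cross < 0 → take C=(4.7830,-4.2682) (cross=-19.936)
θ=355°: ex = (C−B)/|BC| = (0.1996,-0.9799); ey = (0.9799,0.1996)
θ=355°: P = B + 2.07·ex + -1.71·ey = (2.7223,-2.7182)

θ=22°: 1.92 -0.50
θ=75°: 0.57 1.22
θ=319°: 3.48 -5.27
θ=355°: 2.72 -2.72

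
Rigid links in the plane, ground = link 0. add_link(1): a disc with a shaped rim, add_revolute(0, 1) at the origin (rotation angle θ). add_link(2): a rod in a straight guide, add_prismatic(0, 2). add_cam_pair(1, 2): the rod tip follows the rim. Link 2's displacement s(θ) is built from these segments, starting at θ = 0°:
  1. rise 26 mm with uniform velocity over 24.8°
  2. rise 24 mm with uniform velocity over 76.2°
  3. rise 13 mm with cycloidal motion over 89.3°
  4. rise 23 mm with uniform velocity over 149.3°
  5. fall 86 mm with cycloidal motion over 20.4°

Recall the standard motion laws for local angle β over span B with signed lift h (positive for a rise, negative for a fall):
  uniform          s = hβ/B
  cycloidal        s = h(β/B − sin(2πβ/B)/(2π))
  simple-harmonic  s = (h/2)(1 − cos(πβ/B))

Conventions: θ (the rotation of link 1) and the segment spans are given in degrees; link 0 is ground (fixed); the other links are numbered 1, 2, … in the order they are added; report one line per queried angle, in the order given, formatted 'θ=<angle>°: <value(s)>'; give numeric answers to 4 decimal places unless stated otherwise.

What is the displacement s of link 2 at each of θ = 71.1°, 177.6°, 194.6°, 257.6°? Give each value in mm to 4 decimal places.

segment 1 (0° to 24.8°, uniform, h = 26) is passed completely: s = 0.0000 + (26) = 26.0000
θ = 71.1° falls in segment 2 (24.8° to 101°, uniform, h = 24): β = 71.1 − 24.8 = 46.3°, B = 76.2°; Δs = 24·46.3/76.2 = 14.5827; s = 26.0000 + 14.5827 = 40.5827
segment 2 (24.8° to 101°, uniform, h = 24) is passed completely: s = 26.0000 + (24) = 50.0000
θ = 177.6° falls in segment 3 (101° to 190.3°, cycloidal, h = 13): β = 177.6 − 101 = 76.6°, B = 89.3°; Δs = 13·(0.8578 − sin(2π·0.8578)/(2π)) = 12.7636; s = 50.0000 + 12.7636 = 62.7636
segment 3 (101° to 190.3°, cycloidal, h = 13) is passed completely: s = 50.0000 + (13) = 63.0000
θ = 194.6° falls in segment 4 (190.3° to 339.6°, uniform, h = 23): β = 194.6 − 190.3 = 4.3°, B = 149.3°; Δs = 23·4.3/149.3 = 0.6624; s = 63.0000 + 0.6624 = 63.6624
θ = 257.6° falls in segment 4 (190.3° to 339.6°, uniform, h = 23): β = 257.6 − 190.3 = 67.3°, B = 149.3°; Δs = 23·67.3/149.3 = 10.3677; s = 63.0000 + 10.3677 = 73.3677

θ=71.1°: 40.5827
θ=177.6°: 62.7636
θ=194.6°: 63.6624
θ=257.6°: 73.3677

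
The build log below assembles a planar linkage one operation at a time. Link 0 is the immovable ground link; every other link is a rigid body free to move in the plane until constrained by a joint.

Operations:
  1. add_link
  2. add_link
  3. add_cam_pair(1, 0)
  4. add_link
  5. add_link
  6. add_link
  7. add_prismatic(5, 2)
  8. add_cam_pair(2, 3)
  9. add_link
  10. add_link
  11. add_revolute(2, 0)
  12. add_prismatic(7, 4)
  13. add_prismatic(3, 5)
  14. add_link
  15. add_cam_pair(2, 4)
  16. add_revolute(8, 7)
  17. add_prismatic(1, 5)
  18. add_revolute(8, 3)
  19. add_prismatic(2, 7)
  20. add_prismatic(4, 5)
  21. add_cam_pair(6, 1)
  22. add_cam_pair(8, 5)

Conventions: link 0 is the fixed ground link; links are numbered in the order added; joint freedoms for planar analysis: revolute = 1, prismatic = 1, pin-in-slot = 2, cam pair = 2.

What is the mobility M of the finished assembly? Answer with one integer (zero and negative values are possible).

L=1 J1=0 J2=0
add link → L=2 J1=0 J2=0
add link → L=3 J1=0 J2=0
C@1,0 dof=2 J2 → L=3 J1=0 J2=1
add link → L=4 J1=0 J2=1
add link → L=5 J1=0 J2=1
add link → L=6 J1=0 J2=1
P@5,2 dof=1 J1 → L=6 J1=1 J2=1
C@2,3 dof=2 J2 → L=6 J1=1 J2=2
add link → L=7 J1=1 J2=2
add link → L=8 J1=1 J2=2
R@2,0 dof=1 J1 → L=8 J1=2 J2=2
P@7,4 dof=1 J1 → L=8 J1=3 J2=2
P@3,5 dof=1 J1 → L=8 J1=4 J2=2
add link → L=9 J1=4 J2=2
C@2,4 dof=2 J2 → L=9 J1=4 J2=3
R@8,7 dof=1 J1 → L=9 J1=5 J2=3
P@1,5 dof=1 J1 → L=9 J1=6 J2=3
R@8,3 dof=1 J1 → L=9 J1=7 J2=3
P@2,7 dof=1 J1 → L=9 J1=8 J2=3
P@4,5 dof=1 J1 → L=9 J1=9 J2=3
C@6,1 dof=2 J2 → L=9 J1=9 J2=4
C@8,5 dof=2 J2 → L=9 J1=9 J2=5
M=3(L−1)−2J1−J2=3·8−2·9−5=1

M = 1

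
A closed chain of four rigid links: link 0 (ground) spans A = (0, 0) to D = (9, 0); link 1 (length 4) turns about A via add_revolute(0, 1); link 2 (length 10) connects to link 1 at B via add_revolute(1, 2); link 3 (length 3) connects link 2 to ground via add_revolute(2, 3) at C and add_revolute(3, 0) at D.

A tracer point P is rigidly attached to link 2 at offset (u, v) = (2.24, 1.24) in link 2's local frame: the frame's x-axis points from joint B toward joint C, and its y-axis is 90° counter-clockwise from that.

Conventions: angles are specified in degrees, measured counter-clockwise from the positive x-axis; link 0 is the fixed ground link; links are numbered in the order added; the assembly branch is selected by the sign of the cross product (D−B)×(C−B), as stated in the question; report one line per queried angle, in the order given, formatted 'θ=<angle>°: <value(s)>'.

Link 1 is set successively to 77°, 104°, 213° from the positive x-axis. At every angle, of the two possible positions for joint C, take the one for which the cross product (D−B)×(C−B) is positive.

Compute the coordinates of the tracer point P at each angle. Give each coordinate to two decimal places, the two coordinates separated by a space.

A=(0,0), D=(9.00,0)
θ=77°: B = A + 4.00·(cos77°, sin77°) = (0.8998, 3.8975)
θ=77°: |BD| = 8.9891
θ=77°: circle(B,10.00) ∩ circle(D,3.00): a=9.5562, h=2.9459
θ=77°:   candidates: C₊=(10.7884,2.4087) cross=26.481; C₋=(8.2338,-2.9005) cross=-26.481
θ=77°:   branch + wants cross > 0 → take C=(10.7884,2.4087) (cross=26.481)
θ=77°: ex = (C−B)/|BC| = (0.9889,-0.1489); ey = (0.1489,0.9889)
θ=77°: P = B + 2.24·ex + 1.24·ey = (3.2995,4.7902)
θ=104°: B = A + 4.00·(cos104°, sin104°) = (-0.9677, 3.8812)
θ=104°: |BD| = 10.6967
θ=104°: circle(B,10.00) ∩ circle(D,3.00): a=9.6020, h=2.7932
θ=104°:   candidates: C₊=(8.9934,3.0000) cross=29.877; C₋=(6.9665,-2.2056) cross=-29.877
θ=104°:   branch + wants cross > 0 → take C=(8.9934,3.0000) (cross=29.877)
θ=104°: ex = (C−B)/|BC| = (0.9961,-0.0881); ey = (0.0881,0.9961)
θ=104°: P = B + 2.24·ex + 1.24·ey = (1.3729,4.9190)
θ=213°: B = A + 4.00·(cos213°, sin213°) = (-3.3547, -2.1786)
θ=213°: |BD| = 12.5453
θ=213°: circle(B,10.00) ∩ circle(D,3.00): a=9.8995, h=1.4142
θ=213°:   candidates: C₊=(6.1488,0.9332) cross=17.741; C₋=(6.6400,-1.8521) cross=-17.741
θ=213°:   branch + wants cross > 0 → take C=(6.1488,0.9332) (cross=17.741)
θ=213°: ex = (C−B)/|BC| = (0.9504,0.3112); ey = (-0.3112,0.9504)
θ=213°: P = B + 2.24·ex + 1.24·ey = (-1.6118,-0.3031)

θ=77°: 3.30 4.79
θ=104°: 1.37 4.92
θ=213°: -1.61 -0.30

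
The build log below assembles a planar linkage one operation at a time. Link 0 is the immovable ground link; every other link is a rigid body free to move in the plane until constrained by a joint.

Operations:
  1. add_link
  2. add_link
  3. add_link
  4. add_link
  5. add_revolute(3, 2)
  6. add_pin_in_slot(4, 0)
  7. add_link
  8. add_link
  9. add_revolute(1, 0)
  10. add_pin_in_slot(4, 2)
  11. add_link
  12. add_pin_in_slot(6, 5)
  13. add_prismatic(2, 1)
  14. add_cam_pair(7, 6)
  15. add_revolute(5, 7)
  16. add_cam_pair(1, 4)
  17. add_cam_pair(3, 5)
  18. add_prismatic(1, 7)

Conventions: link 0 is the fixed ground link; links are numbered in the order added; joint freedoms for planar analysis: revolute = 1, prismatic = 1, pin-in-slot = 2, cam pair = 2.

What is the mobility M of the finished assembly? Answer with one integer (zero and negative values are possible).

ground; <1,0,0>
#1 <2,0,0>
#2 <3,0,0>
#3 <4,0,0>
#4 <5,0,0>
R:3↔2 J1 <5,1,0>
PS:4↔0 J2 <5,1,1>
#5 <6,1,1>
#6 <7,1,1>
R:1↔0 J1 <7,2,1>
PS:4↔2 J2 <7,2,2>
#7 <8,2,2>
PS:6↔5 J2 <8,2,3>
P:2↔1 J1 <8,3,3>
C:7↔6 J2 <8,3,4>
R:5↔7 J1 <8,4,4>
C:1↔4 J2 <8,4,5>
C:3↔5 J2 <8,4,6>
P:1↔7 J1 <8,5,6>
3×7 − 2×5 − 1×6 = 5

M = 5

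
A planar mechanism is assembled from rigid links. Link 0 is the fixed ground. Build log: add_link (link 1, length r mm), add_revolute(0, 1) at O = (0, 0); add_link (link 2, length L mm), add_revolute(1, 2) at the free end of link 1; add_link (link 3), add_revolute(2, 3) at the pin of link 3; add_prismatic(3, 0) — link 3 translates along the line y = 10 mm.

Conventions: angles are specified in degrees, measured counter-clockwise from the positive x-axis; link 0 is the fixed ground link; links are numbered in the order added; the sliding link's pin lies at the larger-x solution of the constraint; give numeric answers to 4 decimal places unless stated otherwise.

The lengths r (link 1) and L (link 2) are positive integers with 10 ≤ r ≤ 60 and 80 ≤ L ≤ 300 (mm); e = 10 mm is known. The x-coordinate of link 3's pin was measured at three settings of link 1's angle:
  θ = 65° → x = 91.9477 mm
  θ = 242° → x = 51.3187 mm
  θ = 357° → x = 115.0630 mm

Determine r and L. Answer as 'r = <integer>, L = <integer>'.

constraint per measurement: (x − r cos θ)² + (r sin θ − e)² = L²
subtracting the θ₁ and θ₂ equations cancels the r² and L² terms:
r = (x₁² − x₂²) / (2[(x₁cos θ₁ + e sin θ₁) − (x₂cos θ₂ + e sin θ₂)]) = 36.0000 → r = 36
L² = (x₁ − r cos θ₁)² + (r sin θ₁ − e)² = 6400.0060 → L = 80.0000 → L = 80
check at θ₃=357°: x = 115.0630 (printed 115.0630) ✓

r = 36, L = 80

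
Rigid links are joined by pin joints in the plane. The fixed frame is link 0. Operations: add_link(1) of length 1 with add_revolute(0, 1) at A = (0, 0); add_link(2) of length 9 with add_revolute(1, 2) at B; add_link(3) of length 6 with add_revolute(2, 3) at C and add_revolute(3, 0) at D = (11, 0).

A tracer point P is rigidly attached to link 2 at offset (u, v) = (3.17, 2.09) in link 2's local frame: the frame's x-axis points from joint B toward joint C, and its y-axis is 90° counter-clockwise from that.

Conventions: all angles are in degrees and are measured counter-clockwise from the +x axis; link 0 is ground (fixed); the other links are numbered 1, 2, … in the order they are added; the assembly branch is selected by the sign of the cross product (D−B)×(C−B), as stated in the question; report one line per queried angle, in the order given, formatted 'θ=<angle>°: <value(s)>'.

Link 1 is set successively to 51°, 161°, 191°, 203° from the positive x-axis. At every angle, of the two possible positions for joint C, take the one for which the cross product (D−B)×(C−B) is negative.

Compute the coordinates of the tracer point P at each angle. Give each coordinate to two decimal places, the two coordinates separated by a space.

A=(0,0), D=(11.00,0)
θ=51°: B = A + 1.00·(cos51°, sin51°) = (0.6293, 0.7771)
θ=51°: |BD| = 10.3998
θ=51°: circle(B,9.00) ∩ circle(D,6.00): a=7.3634, h=5.1750
θ=51°:   candidates: C₊=(8.3588,5.3874) cross=53.819; C₋=(7.5854,-4.9336) cross=-53.819
θ=51°:   branch - wants cross < 0 → take C=(7.5854,-4.9336) (cross=-53.819)
θ=51°: ex = (C−B)/|BC| = (0.7729,-0.6345); ey = (0.6345,0.7729)
θ=51°: P = B + 3.17·ex + 2.09·ey = (4.4056,0.3810)
θ=161°: B = A + 1.00·(cos161°, sin161°) = (-0.9455, 0.3256)
θ=161°: |BD| = 11.9500
θ=161°: circle(B,9.00) ∩ circle(D,6.00): a=7.8578, h=4.3880
θ=161°:   candidates: C₊=(7.0289,4.4979) cross=52.436; C₋=(6.7898,-4.2749) cross=-52.436
θ=161°:   branch - wants cross < 0 → take C=(6.7898,-4.2749) (cross=-52.436)
θ=161°: ex = (C−B)/|BC| = (0.8595,-0.5112); ey = (0.5112,0.8595)
θ=161°: P = B + 3.17·ex + 2.09·ey = (2.8474,0.5015)
θ=191°: B = A + 1.00·(cos191°, sin191°) = (-0.9816, -0.1908)
θ=191°: |BD| = 11.9831
θ=191°: circle(B,9.00) ∩ circle(D,6.00): a=7.8692, h=4.3676
θ=191°:   candidates: C₊=(6.8170,4.3015) cross=52.337; C₋=(6.9561,-4.4325) cross=-52.337
θ=191°:   branch - wants cross < 0 → take C=(6.9561,-4.4325) (cross=-52.337)
θ=191°: ex = (C−B)/|BC| = (0.8820,-0.4713); ey = (0.4713,0.8820)
θ=191°: P = B + 3.17·ex + 2.09·ey = (2.7992,0.1585)
θ=203°: B = A + 1.00·(cos203°, sin203°) = (-0.9205, -0.3907)
θ=203°: |BD| = 11.9269
θ=203°: circle(B,9.00) ∩ circle(D,6.00): a=7.8499, h=4.4021
θ=203°:   candidates: C₊=(6.7810,4.2662) cross=52.503; C₋=(7.0694,-4.5333) cross=-52.503
θ=203°:   branch - wants cross < 0 → take C=(7.0694,-4.5333) (cross=-52.503)
θ=203°: ex = (C−B)/|BC| = (0.8878,-0.4603); ey = (0.4603,0.8878)
θ=203°: P = B + 3.17·ex + 2.09·ey = (2.8557,0.0056)

θ=51°: 4.41 0.38
θ=161°: 2.85 0.50
θ=191°: 2.80 0.16
θ=203°: 2.86 0.01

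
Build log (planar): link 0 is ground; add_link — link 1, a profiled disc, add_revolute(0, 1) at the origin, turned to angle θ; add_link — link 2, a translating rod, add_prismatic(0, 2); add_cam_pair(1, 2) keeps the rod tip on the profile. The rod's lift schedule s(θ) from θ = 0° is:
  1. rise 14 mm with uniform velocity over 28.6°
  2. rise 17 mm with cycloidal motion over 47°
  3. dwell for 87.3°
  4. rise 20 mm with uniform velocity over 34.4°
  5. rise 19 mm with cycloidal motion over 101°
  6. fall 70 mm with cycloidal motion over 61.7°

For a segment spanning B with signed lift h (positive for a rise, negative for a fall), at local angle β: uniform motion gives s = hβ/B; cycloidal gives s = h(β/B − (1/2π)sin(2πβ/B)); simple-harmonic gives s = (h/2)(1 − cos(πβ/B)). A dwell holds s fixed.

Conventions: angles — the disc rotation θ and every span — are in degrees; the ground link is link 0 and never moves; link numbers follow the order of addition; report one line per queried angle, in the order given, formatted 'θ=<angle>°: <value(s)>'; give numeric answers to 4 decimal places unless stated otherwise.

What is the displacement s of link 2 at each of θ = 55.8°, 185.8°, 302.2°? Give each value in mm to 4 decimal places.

seg 1 [0°–28.6°] uniform, h=14: full span → s += 14 → s = 14.0000
seg 2 [28.6°–75.6°] cycloidal, h=17: θ=55.8° here. β=27.2, B=47. 17·(0.5787 − sin(2π·0.5787)/(2π)) = 11.1227 → s = 25.1227
seg 2 [28.6°–75.6°] cycloidal, h=17: full span → s += 17 → s = 31.0000
seg 3 [75.6°–162.9°] dwell: s stays 31.0000
seg 4 [162.9°–197.3°] uniform, h=20: θ=185.8° here. β=22.9, B=34.4. 20·22.9/34.4 = 13.3140 → s = 44.3140
seg 4 [162.9°–197.3°] uniform, h=20: full span → s += 20 → s = 51.0000
seg 5 [197.3°–298.3°] cycloidal, h=19: full span → s += 19 → s = 70.0000
seg 6 [298.3°–360°] cycloidal, h=-70: θ=302.2° here. β=3.9, B=61.7. -70·(0.0632 − sin(2π·0.0632)/(2π)) = -0.1154 → s = 69.8846

θ=55.8°: 25.1227
θ=185.8°: 44.3140
θ=302.2°: 69.8846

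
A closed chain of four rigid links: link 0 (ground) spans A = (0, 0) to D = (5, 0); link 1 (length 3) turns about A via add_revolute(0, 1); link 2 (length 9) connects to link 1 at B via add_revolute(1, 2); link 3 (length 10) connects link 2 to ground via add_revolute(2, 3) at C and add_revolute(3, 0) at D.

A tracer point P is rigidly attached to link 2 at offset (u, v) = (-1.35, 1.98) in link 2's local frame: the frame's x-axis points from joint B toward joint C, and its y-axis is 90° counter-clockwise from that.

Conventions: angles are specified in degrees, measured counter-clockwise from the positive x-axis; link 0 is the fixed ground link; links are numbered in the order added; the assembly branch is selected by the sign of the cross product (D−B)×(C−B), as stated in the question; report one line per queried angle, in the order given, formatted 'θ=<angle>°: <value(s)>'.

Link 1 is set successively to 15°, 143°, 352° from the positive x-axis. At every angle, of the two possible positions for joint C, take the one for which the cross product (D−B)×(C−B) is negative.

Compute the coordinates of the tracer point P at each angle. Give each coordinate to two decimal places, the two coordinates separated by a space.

A=(0,0), D=(5.00,0)
θ=15°: B = A + 3.00·(cos15°, sin15°) = (2.8978, 0.7765)
θ=15°: |BD| = 2.2410
θ=15°: circle(B,9.00) ∩ circle(D,10.00): a=-3.1186, h=8.4424
θ=15°:   candidates: C₊=(2.8974,9.7765) cross=18.920; C₋=(-2.9527,-6.0625) cross=-18.920
θ=15°:   branch - wants cross < 0 → take C=(-2.9527,-6.0625) (cross=-18.920)
θ=15°: ex = (C−B)/|BC| = (-0.6501,-0.7599); ey = (0.7599,-0.6501)
θ=15°: P = B + -1.35·ex + 1.98·ey = (5.2799,0.5152)
θ=143°: B = A + 3.00·(cos143°, sin143°) = (-2.3959, 1.8054)
θ=143°: |BD| = 7.6131
θ=143°: circle(B,9.00) ∩ circle(D,10.00): a=2.5587, h=8.6286
θ=143°:   candidates: C₊=(2.1361,9.5811) cross=65.690; C₋=(-1.9565,-7.1838) cross=-65.690
θ=143°:   branch - wants cross < 0 → take C=(-1.9565,-7.1838) (cross=-65.690)
θ=143°: ex = (C−B)/|BC| = (0.0488,-0.9988); ey = (0.9988,0.0488)
θ=143°: P = B + -1.35·ex + 1.98·ey = (-0.4842,3.2505)
θ=352°: B = A + 3.00·(cos352°, sin352°) = (2.9708, -0.4175)
θ=352°: |BD| = 2.0717
θ=352°: circle(B,9.00) ∩ circle(D,10.00): a=-3.5497, h=8.2704
θ=352°:   candidates: C₊=(-2.1729,6.9678) cross=17.134; C₋=(1.1607,-9.2336) cross=-17.134
θ=352°:   branch - wants cross < 0 → take C=(1.1607,-9.2336) (cross=-17.134)
θ=352°: ex = (C−B)/|BC| = (-0.2011,-0.9796); ey = (0.9796,-0.2011)
θ=352°: P = B + -1.35·ex + 1.98·ey = (5.1819,0.5067)

θ=15°: 5.28 0.52
θ=143°: -0.48 3.25
θ=352°: 5.18 0.51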